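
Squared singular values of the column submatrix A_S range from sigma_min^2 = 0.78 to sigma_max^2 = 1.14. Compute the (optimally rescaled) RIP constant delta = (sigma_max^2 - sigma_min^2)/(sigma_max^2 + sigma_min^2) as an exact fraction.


lambda_max - lambda_min = 1.14 - 0.78 = 0.36.
lambda_max + lambda_min = 1.14 + 0.78 = 1.92.
delta = 0.36/1.92 = 36/192 = 3/16.

3/16


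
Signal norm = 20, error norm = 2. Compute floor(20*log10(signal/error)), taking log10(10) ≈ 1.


||x||/||e|| = 20/2 = 10.
log10(10) ≈ 1.
20*log10(||x||/||e||) ≈ 20*1 = 20.
floor(20) = 20.

20


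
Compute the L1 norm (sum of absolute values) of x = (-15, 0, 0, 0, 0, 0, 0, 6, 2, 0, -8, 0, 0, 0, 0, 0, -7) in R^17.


Non-zero entries: [(0, -15), (7, 6), (8, 2), (10, -8), (16, -7)]
Absolute values: [15, 6, 2, 8, 7]
||x||_1 = sum = 38.

38


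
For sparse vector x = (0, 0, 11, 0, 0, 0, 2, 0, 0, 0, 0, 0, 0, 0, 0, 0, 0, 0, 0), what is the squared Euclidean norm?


Non-zero entries: [(2, 11), (6, 2)]
Squares: [121, 4]
||x||_2^2 = sum = 125.

125


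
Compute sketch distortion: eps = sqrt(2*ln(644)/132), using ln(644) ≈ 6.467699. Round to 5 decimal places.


ln(644) ≈ 6.467699.
2*ln(N)/m ≈ 2*6.467699/132 ≈ 0.09799544.
eps = sqrt(0.09799544) ≈ 0.3130422 ≈ 0.31304.

0.31304


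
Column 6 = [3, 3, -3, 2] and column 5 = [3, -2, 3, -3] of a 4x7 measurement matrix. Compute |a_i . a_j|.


Inner product: 3*3 + 3*-2 + -3*3 + 2*-3
Products: [9, -6, -9, -6]
Sum = -12.
|dot| = 12.

12


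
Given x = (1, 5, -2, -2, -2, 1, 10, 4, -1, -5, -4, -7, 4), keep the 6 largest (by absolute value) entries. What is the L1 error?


Sorted |x_i| descending: [10, 7, 5, 5, 4, 4, 4, 2, 2, 2, 1, 1, 1]
Keep top 6: [10, 7, 5, 5, 4, 4]
Tail entries: [4, 2, 2, 2, 1, 1, 1]
L1 error = sum of tail = 13.

13


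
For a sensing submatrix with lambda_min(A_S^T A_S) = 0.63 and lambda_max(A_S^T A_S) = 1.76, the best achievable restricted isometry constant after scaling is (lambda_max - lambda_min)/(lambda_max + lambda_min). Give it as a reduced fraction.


lambda_max - lambda_min = 1.76 - 0.63 = 1.13.
lambda_max + lambda_min = 1.76 + 0.63 = 2.39.
delta = 1.13/2.39 = 113/239.

113/239


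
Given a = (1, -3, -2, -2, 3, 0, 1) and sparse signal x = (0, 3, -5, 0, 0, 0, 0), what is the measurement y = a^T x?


Non-zero terms: ['-3*3', '-2*-5']
Products: [-9, 10]
y = sum = 1.

1


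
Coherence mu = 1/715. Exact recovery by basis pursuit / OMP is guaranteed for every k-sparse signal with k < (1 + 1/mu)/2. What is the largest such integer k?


1/mu = 715.
1 + 1/mu = 716.
(1 + 1/mu)/2 = 358 is an integer and the inequality is strict, so k_max = 358 - 1 = 357.

357


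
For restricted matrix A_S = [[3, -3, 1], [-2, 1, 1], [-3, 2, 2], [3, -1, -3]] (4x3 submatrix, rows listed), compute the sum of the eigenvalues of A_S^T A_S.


Sum of eigenvalues of A_S^T A_S = trace(A_S^T A_S) = sum of squared column norms of A_S.
A_S^T A_S diagonal: [31, 15, 15].
trace = 31 + 15 + 15 = 61.

61


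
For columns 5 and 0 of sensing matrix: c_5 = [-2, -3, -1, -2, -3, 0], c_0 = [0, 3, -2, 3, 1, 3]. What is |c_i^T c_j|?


Inner product: -2*0 + -3*3 + -1*-2 + -2*3 + -3*1 + 0*3
Products: [0, -9, 2, -6, -3, 0]
Sum = -16.
|dot| = 16.

16


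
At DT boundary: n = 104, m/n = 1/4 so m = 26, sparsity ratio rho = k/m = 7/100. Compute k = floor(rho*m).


m = 1/4*104 = 26.
rho = 7/100.
rho*m = 7/100*26 = 1.82.
k = floor(1.82) = 1.

1


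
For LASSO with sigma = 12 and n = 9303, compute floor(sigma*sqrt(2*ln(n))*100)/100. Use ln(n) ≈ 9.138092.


ln(9303) ≈ 9.138092.
2*ln(n) ≈ 18.276184.
sqrt(2*ln(n)) ≈ sqrt(18.276184) ≈ 4.275065.
lambda ≈ 12*4.275065 = 51.30078.
floor(lambda*100)/100 = 51.30.

51.30


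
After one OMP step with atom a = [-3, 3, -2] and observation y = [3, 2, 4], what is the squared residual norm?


a^T a = 22.
a^T y = -11.
coeff = -11/22 = -1/2.
||r||^2 = 47/2.

47/2


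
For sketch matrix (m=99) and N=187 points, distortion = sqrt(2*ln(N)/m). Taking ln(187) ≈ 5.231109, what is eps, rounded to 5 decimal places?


ln(187) ≈ 5.231109.
2*ln(N)/m ≈ 2*5.231109/99 ≈ 0.10567897.
eps = sqrt(0.10567897) ≈ 0.325083 ≈ 0.32508.

0.32508


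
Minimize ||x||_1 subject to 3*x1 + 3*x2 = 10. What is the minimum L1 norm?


Axis intercepts:
  x1 = 10/3, x2 = 0: L1 = 10/3
  x1 = 0, x2 = 10/3: L1 = 10/3
x* = (10/3, 0)
||x*||_1 = 10/3.

10/3


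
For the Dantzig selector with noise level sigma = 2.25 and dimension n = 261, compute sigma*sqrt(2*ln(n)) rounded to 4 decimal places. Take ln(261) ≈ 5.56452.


ln(261) ≈ 5.56452.
2*ln(n) ≈ 11.12904.
sqrt(2*ln(n)) ≈ sqrt(11.12904) ≈ 3.336022.
threshold ≈ 2.25*3.336022 = 7.5060495 ≈ 7.5060.

7.5060


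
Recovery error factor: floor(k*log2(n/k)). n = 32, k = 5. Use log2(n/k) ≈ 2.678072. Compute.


log2(n/k) = log2(32/5) ≈ 2.678072.
k*log2(n/k) ≈ 5*2.678072 = 13.39036.
floor(13.39036) = 13.

13


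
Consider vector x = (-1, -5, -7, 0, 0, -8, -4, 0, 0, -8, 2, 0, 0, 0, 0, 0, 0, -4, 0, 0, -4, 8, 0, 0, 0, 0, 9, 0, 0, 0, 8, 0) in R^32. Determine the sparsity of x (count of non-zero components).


Non-zero positions: [0, 1, 2, 5, 6, 9, 10, 17, 20, 21, 26, 30].
Sparsity = 12.

12


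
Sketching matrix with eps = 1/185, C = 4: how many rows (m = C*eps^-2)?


1/eps = 185.
(1/eps)^2 = 34225.
m = 4*34225 = 136900.

136900


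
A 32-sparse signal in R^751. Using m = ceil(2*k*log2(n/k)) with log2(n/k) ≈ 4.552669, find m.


log2(n/k) = log2(751/32) ≈ 4.552669.
2*k*log2(n/k) ≈ 2*32*4.552669 = 291.370816.
m = ceil(291.370816) = 292.

292


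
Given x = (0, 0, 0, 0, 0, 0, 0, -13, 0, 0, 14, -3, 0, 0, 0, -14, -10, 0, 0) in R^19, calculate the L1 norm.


Non-zero entries: [(7, -13), (10, 14), (11, -3), (15, -14), (16, -10)]
Absolute values: [13, 14, 3, 14, 10]
||x||_1 = sum = 54.

54


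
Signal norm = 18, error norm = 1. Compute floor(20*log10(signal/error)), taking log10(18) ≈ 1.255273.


||x||/||e|| = 18/1 = 18.
log10(18) ≈ 1.255273.
20*log10(||x||/||e||) ≈ 20*1.255273 = 25.10546.
floor(25.10546) = 25.

25


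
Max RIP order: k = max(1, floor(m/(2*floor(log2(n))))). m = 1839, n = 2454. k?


floor(log2(2454)) = 11.
2*11 = 22.
m/(2*floor(log2(n))) = 1839/22 ≈ 83.5909.
floor = 83.
k = max(1, 83) = 83.

83


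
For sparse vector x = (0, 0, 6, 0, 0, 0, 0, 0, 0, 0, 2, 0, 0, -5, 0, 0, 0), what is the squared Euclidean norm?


Non-zero entries: [(2, 6), (10, 2), (13, -5)]
Squares: [36, 4, 25]
||x||_2^2 = sum = 65.

65


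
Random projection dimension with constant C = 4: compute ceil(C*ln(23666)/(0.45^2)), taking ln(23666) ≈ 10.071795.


ln(23666) ≈ 10.071795.
eps^2 = 0.45^2 = 0.2025.
C*ln(N)/eps^2 ≈ 4*10.071795/0.2025 ≈ 198.949.
m = ceil(198.949) = 199.

199


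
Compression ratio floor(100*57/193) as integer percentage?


100*m/n = 100*57/193 ≈ 29.5337.
floor = 29.

29


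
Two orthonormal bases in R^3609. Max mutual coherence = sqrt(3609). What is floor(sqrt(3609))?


60^2 = 3600 <= 3609 < 3721 = 61^2, so 60 <= sqrt(3609) < 61.
floor(sqrt(3609)) = 60.

60


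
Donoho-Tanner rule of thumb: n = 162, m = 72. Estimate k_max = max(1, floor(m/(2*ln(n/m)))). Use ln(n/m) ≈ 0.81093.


n/m = 162/72 = 9/4.
ln(n/m) ≈ 0.81093.
2*ln(n/m) ≈ 1.62186.
m/(2*ln(n/m)) ≈ 72/1.62186 ≈ 44.3935.
floor = 44.
k_max = max(1, 44) = 44.

44


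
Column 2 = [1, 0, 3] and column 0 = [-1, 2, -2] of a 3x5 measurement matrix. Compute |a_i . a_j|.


Inner product: 1*-1 + 0*2 + 3*-2
Products: [-1, 0, -6]
Sum = -7.
|dot| = 7.

7


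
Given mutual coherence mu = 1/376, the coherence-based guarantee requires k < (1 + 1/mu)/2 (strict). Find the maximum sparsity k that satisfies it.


1/mu = 376.
1 + 1/mu = 377.
(1 + 1/mu)/2 = 188.5 is not an integer, so k_max = floor(188.5) = 188.

188


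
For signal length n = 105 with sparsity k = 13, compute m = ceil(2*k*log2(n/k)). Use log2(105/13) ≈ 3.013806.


log2(n/k) = log2(105/13) ≈ 3.013806.
2*k*log2(n/k) ≈ 2*13*3.013806 = 78.358956.
m = ceil(78.358956) = 79.

79


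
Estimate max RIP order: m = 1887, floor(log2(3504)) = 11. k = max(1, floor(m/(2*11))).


floor(log2(3504)) = 11.
2*11 = 22.
m/(2*floor(log2(n))) = 1887/22 ≈ 85.7727.
floor = 85.
k = max(1, 85) = 85.

85


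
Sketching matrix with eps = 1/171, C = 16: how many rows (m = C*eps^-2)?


1/eps = 171.
(1/eps)^2 = 29241.
m = 16*29241 = 467856.

467856


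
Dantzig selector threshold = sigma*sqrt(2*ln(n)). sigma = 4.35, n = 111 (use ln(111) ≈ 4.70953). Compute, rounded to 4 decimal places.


ln(111) ≈ 4.70953.
2*ln(n) ≈ 9.41906.
sqrt(2*ln(n)) ≈ sqrt(9.41906) ≈ 3.069049.
threshold ≈ 4.35*3.069049 = 13.35036315 ≈ 13.3504.

13.3504


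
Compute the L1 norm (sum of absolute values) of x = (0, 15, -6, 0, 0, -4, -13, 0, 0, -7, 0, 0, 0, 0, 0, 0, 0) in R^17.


Non-zero entries: [(1, 15), (2, -6), (5, -4), (6, -13), (9, -7)]
Absolute values: [15, 6, 4, 13, 7]
||x||_1 = sum = 45.

45


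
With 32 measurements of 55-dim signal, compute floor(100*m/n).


100*m/n = 100*32/55 ≈ 58.1818.
floor = 58.

58


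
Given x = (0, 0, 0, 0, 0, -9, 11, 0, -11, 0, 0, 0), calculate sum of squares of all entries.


Non-zero entries: [(5, -9), (6, 11), (8, -11)]
Squares: [81, 121, 121]
||x||_2^2 = sum = 323.

323


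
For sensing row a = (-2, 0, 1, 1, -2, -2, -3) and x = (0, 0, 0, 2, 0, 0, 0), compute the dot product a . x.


Non-zero terms: ['1*2']
Products: [2]
y = sum = 2.

2


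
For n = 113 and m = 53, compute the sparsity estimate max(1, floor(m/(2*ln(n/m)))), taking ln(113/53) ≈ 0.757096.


n/m = 113/53.
ln(n/m) ≈ 0.757096.
2*ln(n/m) ≈ 1.514192.
m/(2*ln(n/m)) ≈ 53/1.514192 ≈ 35.0022.
floor = 35.
k_max = max(1, 35) = 35.

35


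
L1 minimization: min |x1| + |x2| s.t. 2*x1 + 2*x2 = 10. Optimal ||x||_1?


Axis intercepts:
  x1 = 5, x2 = 0: L1 = 5
  x1 = 0, x2 = 5: L1 = 5
x* = (5, 0)
||x*||_1 = 5.

5


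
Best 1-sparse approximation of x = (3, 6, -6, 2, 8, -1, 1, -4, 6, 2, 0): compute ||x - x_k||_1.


Sorted |x_i| descending: [8, 6, 6, 6, 4, 3, 2, 2, 1, 1, 0]
Keep top 1: [8]
Tail entries: [6, 6, 6, 4, 3, 2, 2, 1, 1, 0]
L1 error = sum of tail = 31.

31


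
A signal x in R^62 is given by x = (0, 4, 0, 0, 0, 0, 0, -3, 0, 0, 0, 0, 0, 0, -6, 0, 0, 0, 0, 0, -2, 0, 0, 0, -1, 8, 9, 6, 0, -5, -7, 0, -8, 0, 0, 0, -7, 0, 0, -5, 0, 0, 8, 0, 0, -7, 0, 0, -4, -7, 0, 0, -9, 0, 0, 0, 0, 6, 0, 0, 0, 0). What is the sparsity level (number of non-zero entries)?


Non-zero positions: [1, 7, 14, 20, 24, 25, 26, 27, 29, 30, 32, 36, 39, 42, 45, 48, 49, 52, 57].
Sparsity = 19.

19


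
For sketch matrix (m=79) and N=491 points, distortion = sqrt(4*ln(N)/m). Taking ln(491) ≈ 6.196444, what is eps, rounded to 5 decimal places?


ln(491) ≈ 6.196444.
4*ln(N)/m ≈ 4*6.196444/79 ≈ 0.313744.
eps = sqrt(0.313744) ≈ 0.5601286 ≈ 0.56013.

0.56013


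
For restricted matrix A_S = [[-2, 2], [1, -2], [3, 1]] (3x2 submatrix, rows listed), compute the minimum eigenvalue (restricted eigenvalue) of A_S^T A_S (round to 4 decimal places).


A_S^T A_S = [[14, -3], [-3, 9]].
trace = 23.
det = 117.
disc = trace^2 - 4*det = 529 - 4*117 = 61.
sqrt(61) ≈ 7.810250.
lam_min = (23 - sqrt(61))/2 ≈ (23 - 7.810250)/2 = 7.594875 ≈ 7.5949.

7.5949


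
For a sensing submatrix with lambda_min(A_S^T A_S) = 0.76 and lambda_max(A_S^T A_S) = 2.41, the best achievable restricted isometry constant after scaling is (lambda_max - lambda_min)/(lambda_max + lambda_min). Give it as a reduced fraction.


lambda_max - lambda_min = 2.41 - 0.76 = 1.65.
lambda_max + lambda_min = 2.41 + 0.76 = 3.17.
delta = 1.65/3.17 = 165/317.

165/317


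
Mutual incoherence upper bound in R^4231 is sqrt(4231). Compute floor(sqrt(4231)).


65^2 = 4225 <= 4231 < 4356 = 66^2, so 65 <= sqrt(4231) < 66.
floor(sqrt(4231)) = 65.

65


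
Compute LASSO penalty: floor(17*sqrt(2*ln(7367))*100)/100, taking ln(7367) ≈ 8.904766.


ln(7367) ≈ 8.904766.
2*ln(n) ≈ 17.809532.
sqrt(2*ln(n)) ≈ sqrt(17.809532) ≈ 4.220134.
lambda ≈ 17*4.220134 = 71.742278.
floor(lambda*100)/100 = 71.74.

71.74


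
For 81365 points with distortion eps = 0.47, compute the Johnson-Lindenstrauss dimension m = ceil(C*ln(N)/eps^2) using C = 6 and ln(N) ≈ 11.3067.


ln(81365) ≈ 11.3067.
eps^2 = 0.47^2 = 0.2209.
C*ln(N)/eps^2 ≈ 6*11.3067/0.2209 ≈ 307.1082.
m = ceil(307.1082) = 308.

308


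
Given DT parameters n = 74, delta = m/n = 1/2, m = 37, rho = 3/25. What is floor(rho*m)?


m = 1/2*74 = 37.
rho = 3/25.
rho*m = 3/25*37 = 4.44.
k = floor(4.44) = 4.

4


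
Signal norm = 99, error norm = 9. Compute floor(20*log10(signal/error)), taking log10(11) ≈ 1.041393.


||x||/||e|| = 99/9 = 11.
log10(11) ≈ 1.041393.
20*log10(||x||/||e||) ≈ 20*1.041393 = 20.82786.
floor(20.82786) = 20.

20


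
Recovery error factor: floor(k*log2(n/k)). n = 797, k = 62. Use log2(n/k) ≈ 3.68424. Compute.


log2(n/k) = log2(797/62) ≈ 3.68424.
k*log2(n/k) ≈ 62*3.68424 = 228.42288.
floor(228.42288) = 228.

228


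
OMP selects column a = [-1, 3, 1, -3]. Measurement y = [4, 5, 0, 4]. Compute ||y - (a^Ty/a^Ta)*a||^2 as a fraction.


a^T a = 20.
a^T y = -1.
coeff = -1/20 = -1/20.
||r||^2 = 1139/20.

1139/20


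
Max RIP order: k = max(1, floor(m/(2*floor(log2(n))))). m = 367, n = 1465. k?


floor(log2(1465)) = 10.
2*10 = 20.
m/(2*floor(log2(n))) = 367/20 ≈ 18.35.
floor = 18.
k = max(1, 18) = 18.

18


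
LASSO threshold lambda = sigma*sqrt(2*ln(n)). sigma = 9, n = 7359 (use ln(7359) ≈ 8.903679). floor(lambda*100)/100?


ln(7359) ≈ 8.903679.
2*ln(n) ≈ 17.807358.
sqrt(2*ln(n)) ≈ sqrt(17.807358) ≈ 4.219877.
lambda ≈ 9*4.219877 = 37.978893.
floor(lambda*100)/100 = 37.97.

37.97


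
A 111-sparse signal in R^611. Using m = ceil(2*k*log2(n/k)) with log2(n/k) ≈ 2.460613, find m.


log2(n/k) = log2(611/111) ≈ 2.460613.
2*k*log2(n/k) ≈ 2*111*2.460613 = 546.256086.
m = ceil(546.256086) = 547.

547


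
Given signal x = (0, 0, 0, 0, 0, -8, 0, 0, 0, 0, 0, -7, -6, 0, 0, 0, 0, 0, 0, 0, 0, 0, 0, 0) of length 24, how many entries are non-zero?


Non-zero positions: [5, 11, 12].
Sparsity = 3.

3


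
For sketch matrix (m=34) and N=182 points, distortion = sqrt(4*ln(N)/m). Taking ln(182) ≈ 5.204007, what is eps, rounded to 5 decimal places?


ln(182) ≈ 5.204007.
4*ln(N)/m ≈ 4*5.204007/34 ≈ 0.61223612.
eps = sqrt(0.61223612) ≈ 0.7824552 ≈ 0.78246.

0.78246


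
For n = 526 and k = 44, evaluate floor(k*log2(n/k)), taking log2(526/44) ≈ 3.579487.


log2(n/k) = log2(526/44) ≈ 3.579487.
k*log2(n/k) ≈ 44*3.579487 = 157.497428.
floor(157.497428) = 157.

157


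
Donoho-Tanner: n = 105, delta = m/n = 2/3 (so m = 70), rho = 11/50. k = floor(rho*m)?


m = 2/3*105 = 70.
rho = 11/50.
rho*m = 11/50*70 = 15.4.
k = floor(15.4) = 15.

15


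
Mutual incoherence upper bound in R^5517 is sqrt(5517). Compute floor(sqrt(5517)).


74^2 = 5476 <= 5517 < 5625 = 75^2, so 74 <= sqrt(5517) < 75.
floor(sqrt(5517)) = 74.

74


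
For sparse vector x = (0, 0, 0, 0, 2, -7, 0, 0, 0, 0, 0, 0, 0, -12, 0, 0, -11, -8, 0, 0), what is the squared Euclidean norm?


Non-zero entries: [(4, 2), (5, -7), (13, -12), (16, -11), (17, -8)]
Squares: [4, 49, 144, 121, 64]
||x||_2^2 = sum = 382.

382


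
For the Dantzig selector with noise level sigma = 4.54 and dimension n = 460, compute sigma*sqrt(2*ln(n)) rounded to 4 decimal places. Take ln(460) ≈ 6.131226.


ln(460) ≈ 6.131226.
2*ln(n) ≈ 12.262452.
sqrt(2*ln(n)) ≈ sqrt(12.262452) ≈ 3.501778.
threshold ≈ 4.54*3.501778 = 15.89807212 ≈ 15.8981.

15.8981


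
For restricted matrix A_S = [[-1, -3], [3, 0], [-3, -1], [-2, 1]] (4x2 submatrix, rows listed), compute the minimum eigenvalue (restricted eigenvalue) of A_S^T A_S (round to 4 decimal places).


A_S^T A_S = [[23, 4], [4, 11]].
trace = 34.
det = 237.
disc = trace^2 - 4*det = 1156 - 4*237 = 208.
sqrt(208) ≈ 14.422205.
lam_min = (34 - sqrt(208))/2 ≈ (34 - 14.422205)/2 = 9.7888975 ≈ 9.7889.

9.7889


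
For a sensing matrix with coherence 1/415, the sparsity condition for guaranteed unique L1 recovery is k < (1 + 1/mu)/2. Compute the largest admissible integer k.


1/mu = 415.
1 + 1/mu = 416.
(1 + 1/mu)/2 = 208 is an integer and the inequality is strict, so k_max = 208 - 1 = 207.

207


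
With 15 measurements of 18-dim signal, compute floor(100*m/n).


100*m/n = 100*15/18 ≈ 83.3333.
floor = 83.

83


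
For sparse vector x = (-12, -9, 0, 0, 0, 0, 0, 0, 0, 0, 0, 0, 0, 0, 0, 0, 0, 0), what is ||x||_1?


Non-zero entries: [(0, -12), (1, -9)]
Absolute values: [12, 9]
||x||_1 = sum = 21.

21


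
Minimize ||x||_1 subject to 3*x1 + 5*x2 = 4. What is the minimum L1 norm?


Axis intercepts:
  x1 = 4/3, x2 = 0: L1 = 4/3
  x1 = 0, x2 = 4/5: L1 = 4/5
x* = (0, 4/5)
||x*||_1 = 4/5.

4/5


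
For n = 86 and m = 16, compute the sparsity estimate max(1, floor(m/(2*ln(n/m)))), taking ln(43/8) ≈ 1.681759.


n/m = 86/16 = 43/8.
ln(n/m) ≈ 1.681759.
2*ln(n/m) ≈ 3.363518.
m/(2*ln(n/m)) ≈ 16/3.363518 ≈ 4.7569.
floor = 4.
k_max = max(1, 4) = 4.

4


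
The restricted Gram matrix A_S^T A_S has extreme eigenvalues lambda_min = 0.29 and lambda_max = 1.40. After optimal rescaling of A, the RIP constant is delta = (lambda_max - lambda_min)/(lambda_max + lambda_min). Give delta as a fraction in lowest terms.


lambda_max - lambda_min = 1.40 - 0.29 = 1.11.
lambda_max + lambda_min = 1.40 + 0.29 = 1.69.
delta = 1.11/1.69 = 111/169.

111/169


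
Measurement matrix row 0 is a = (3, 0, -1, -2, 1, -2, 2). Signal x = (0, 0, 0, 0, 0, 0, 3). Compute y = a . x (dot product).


Non-zero terms: ['2*3']
Products: [6]
y = sum = 6.

6


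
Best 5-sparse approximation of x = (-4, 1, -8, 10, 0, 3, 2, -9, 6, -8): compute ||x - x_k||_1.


Sorted |x_i| descending: [10, 9, 8, 8, 6, 4, 3, 2, 1, 0]
Keep top 5: [10, 9, 8, 8, 6]
Tail entries: [4, 3, 2, 1, 0]
L1 error = sum of tail = 10.

10


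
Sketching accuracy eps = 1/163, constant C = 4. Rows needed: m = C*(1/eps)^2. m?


1/eps = 163.
(1/eps)^2 = 26569.
m = 4*26569 = 106276.

106276


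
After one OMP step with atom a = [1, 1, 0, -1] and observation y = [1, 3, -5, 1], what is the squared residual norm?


a^T a = 3.
a^T y = 3.
coeff = 3/3 = 1.
||r||^2 = 33.

33


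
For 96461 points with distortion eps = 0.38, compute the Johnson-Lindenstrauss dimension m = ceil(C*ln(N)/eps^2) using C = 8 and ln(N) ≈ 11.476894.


ln(96461) ≈ 11.476894.
eps^2 = 0.38^2 = 0.1444.
C*ln(N)/eps^2 ≈ 8*11.476894/0.1444 ≈ 635.839.
m = ceil(635.839) = 636.

636


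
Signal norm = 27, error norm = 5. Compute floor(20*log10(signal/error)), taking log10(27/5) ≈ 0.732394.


||x||/||e|| = 27/5.
log10(27/5) ≈ 0.732394.
20*log10(||x||/||e||) ≈ 20*0.732394 = 14.64788.
floor(14.64788) = 14.

14


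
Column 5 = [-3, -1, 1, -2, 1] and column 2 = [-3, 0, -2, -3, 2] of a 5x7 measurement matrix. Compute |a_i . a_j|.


Inner product: -3*-3 + -1*0 + 1*-2 + -2*-3 + 1*2
Products: [9, 0, -2, 6, 2]
Sum = 15.
|dot| = 15.

15


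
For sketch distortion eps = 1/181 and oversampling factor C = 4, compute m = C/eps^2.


1/eps = 181.
(1/eps)^2 = 32761.
m = 4*32761 = 131044.

131044


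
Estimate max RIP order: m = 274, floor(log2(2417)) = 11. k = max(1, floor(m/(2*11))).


floor(log2(2417)) = 11.
2*11 = 22.
m/(2*floor(log2(n))) = 274/22 ≈ 12.4545.
floor = 12.
k = max(1, 12) = 12.

12


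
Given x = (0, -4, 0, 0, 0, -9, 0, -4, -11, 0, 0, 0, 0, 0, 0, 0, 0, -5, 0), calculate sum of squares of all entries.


Non-zero entries: [(1, -4), (5, -9), (7, -4), (8, -11), (17, -5)]
Squares: [16, 81, 16, 121, 25]
||x||_2^2 = sum = 259.

259


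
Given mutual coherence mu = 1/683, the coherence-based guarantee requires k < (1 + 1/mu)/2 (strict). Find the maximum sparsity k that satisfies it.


1/mu = 683.
1 + 1/mu = 684.
(1 + 1/mu)/2 = 342 is an integer and the inequality is strict, so k_max = 342 - 1 = 341.

341


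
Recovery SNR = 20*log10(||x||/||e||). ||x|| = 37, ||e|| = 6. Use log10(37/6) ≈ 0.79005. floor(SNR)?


||x||/||e|| = 37/6.
log10(37/6) ≈ 0.79005.
20*log10(||x||/||e||) ≈ 20*0.79005 = 15.801.
floor(15.801) = 15.

15


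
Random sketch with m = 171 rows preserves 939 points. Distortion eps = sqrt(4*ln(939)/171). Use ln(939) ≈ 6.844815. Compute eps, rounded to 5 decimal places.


ln(939) ≈ 6.844815.
4*ln(N)/m ≈ 4*6.844815/171 ≈ 0.16011263.
eps = sqrt(0.16011263) ≈ 0.4001408 ≈ 0.40014.

0.40014


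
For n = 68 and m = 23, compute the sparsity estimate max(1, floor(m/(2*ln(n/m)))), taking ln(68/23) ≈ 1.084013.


n/m = 68/23.
ln(n/m) ≈ 1.084013.
2*ln(n/m) ≈ 2.168026.
m/(2*ln(n/m)) ≈ 23/2.168026 ≈ 10.6087.
floor = 10.
k_max = max(1, 10) = 10.

10


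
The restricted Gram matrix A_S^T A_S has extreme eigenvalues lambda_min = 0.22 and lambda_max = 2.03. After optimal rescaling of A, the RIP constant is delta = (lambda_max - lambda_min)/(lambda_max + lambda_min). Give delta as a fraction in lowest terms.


lambda_max - lambda_min = 2.03 - 0.22 = 1.81.
lambda_max + lambda_min = 2.03 + 0.22 = 2.25.
delta = 1.81/2.25 = 181/225.

181/225


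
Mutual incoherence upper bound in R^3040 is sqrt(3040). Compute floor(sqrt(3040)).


55^2 = 3025 <= 3040 < 3136 = 56^2, so 55 <= sqrt(3040) < 56.
floor(sqrt(3040)) = 55.

55


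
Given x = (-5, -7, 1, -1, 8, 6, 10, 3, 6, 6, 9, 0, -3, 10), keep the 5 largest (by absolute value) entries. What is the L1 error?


Sorted |x_i| descending: [10, 10, 9, 8, 7, 6, 6, 6, 5, 3, 3, 1, 1, 0]
Keep top 5: [10, 10, 9, 8, 7]
Tail entries: [6, 6, 6, 5, 3, 3, 1, 1, 0]
L1 error = sum of tail = 31.

31


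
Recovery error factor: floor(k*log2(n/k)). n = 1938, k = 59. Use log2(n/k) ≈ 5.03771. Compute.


log2(n/k) = log2(1938/59) ≈ 5.03771.
k*log2(n/k) ≈ 59*5.03771 = 297.22489.
floor(297.22489) = 297.

297


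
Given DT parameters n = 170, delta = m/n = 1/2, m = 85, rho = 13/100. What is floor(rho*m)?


m = 1/2*170 = 85.
rho = 13/100.
rho*m = 13/100*85 = 11.05.
k = floor(11.05) = 11.

11


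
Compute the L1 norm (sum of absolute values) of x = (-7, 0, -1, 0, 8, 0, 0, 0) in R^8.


Non-zero entries: [(0, -7), (2, -1), (4, 8)]
Absolute values: [7, 1, 8]
||x||_1 = sum = 16.

16


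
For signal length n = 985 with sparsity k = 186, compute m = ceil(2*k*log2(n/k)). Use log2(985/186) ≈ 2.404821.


log2(n/k) = log2(985/186) ≈ 2.404821.
2*k*log2(n/k) ≈ 2*186*2.404821 = 894.593412.
m = ceil(894.593412) = 895.

895


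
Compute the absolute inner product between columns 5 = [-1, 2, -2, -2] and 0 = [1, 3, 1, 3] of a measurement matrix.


Inner product: -1*1 + 2*3 + -2*1 + -2*3
Products: [-1, 6, -2, -6]
Sum = -3.
|dot| = 3.

3


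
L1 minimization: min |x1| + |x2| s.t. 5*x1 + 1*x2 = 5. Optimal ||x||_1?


Axis intercepts:
  x1 = 1, x2 = 0: L1 = 1
  x1 = 0, x2 = 5: L1 = 5
x* = (1, 0)
||x*||_1 = 1.

1


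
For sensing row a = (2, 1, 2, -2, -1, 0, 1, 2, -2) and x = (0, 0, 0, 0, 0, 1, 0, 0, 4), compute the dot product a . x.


Non-zero terms: ['0*1', '-2*4']
Products: [0, -8]
y = sum = -8.

-8


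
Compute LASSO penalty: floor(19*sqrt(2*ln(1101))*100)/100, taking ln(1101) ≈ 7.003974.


ln(1101) ≈ 7.003974.
2*ln(n) ≈ 14.007948.
sqrt(2*ln(n)) ≈ sqrt(14.007948) ≈ 3.742719.
lambda ≈ 19*3.742719 = 71.111661.
floor(lambda*100)/100 = 71.11.

71.11


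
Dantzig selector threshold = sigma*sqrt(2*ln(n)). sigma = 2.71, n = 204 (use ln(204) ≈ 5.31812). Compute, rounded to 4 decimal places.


ln(204) ≈ 5.31812.
2*ln(n) ≈ 10.63624.
sqrt(2*ln(n)) ≈ sqrt(10.63624) ≈ 3.261325.
threshold ≈ 2.71*3.261325 = 8.83819075 ≈ 8.8382.

8.8382


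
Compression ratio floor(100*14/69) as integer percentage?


100*m/n = 100*14/69 ≈ 20.2899.
floor = 20.

20


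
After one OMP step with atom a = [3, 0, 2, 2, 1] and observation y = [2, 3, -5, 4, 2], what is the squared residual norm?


a^T a = 18.
a^T y = 6.
coeff = 6/18 = 1/3.
||r||^2 = 56.

56


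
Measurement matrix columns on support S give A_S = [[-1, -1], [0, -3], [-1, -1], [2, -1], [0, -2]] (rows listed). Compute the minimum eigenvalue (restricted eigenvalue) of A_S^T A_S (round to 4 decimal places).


A_S^T A_S = [[6, 0], [0, 16]].
trace = 22.
det = 96.
disc = trace^2 - 4*det = 484 - 4*96 = 100.
sqrt(100) = 10.
lam_min = (22 - 10)/2 = 6 = 6.0000.

6.0000


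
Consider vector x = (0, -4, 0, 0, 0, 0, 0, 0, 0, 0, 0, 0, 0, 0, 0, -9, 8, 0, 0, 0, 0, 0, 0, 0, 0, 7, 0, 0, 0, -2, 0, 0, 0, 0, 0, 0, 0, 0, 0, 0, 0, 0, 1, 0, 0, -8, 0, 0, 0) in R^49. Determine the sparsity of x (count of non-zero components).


Non-zero positions: [1, 15, 16, 25, 29, 42, 45].
Sparsity = 7.

7


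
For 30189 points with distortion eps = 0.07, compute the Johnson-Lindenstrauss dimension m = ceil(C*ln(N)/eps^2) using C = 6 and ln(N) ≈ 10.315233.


ln(30189) ≈ 10.315233.
eps^2 = 0.07^2 = 0.0049.
C*ln(N)/eps^2 ≈ 6*10.315233/0.0049 ≈ 12630.8976.
m = ceil(12630.8976) = 12631.

12631


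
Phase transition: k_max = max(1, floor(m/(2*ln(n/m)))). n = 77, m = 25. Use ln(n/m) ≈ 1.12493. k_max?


n/m = 77/25.
ln(n/m) ≈ 1.12493.
2*ln(n/m) ≈ 2.24986.
m/(2*ln(n/m)) ≈ 25/2.24986 ≈ 11.1118.
floor = 11.
k_max = max(1, 11) = 11.

11


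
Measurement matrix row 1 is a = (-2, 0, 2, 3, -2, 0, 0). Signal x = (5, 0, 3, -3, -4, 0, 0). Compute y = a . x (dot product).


Non-zero terms: ['-2*5', '2*3', '3*-3', '-2*-4']
Products: [-10, 6, -9, 8]
y = sum = -5.

-5


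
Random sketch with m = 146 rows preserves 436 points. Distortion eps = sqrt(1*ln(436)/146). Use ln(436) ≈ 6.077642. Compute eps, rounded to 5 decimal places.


ln(436) ≈ 6.077642.
1*ln(N)/m ≈ 1*6.077642/146 ≈ 0.04162768.
eps = sqrt(0.04162768) ≈ 0.2040286 ≈ 0.20403.

0.20403


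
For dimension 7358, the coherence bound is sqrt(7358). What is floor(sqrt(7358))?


85^2 = 7225 <= 7358 < 7396 = 86^2, so 85 <= sqrt(7358) < 86.
floor(sqrt(7358)) = 85.

85


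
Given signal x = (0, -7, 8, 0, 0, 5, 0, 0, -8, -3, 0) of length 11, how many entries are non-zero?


Non-zero positions: [1, 2, 5, 8, 9].
Sparsity = 5.

5


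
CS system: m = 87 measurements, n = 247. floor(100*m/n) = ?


100*m/n = 100*87/247 ≈ 35.2227.
floor = 35.

35


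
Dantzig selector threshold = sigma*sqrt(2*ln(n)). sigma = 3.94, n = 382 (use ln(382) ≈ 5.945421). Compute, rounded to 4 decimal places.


ln(382) ≈ 5.945421.
2*ln(n) ≈ 11.890842.
sqrt(2*ln(n)) ≈ sqrt(11.890842) ≈ 3.44831.
threshold ≈ 3.94*3.44831 = 13.5863414 ≈ 13.5863.

13.5863


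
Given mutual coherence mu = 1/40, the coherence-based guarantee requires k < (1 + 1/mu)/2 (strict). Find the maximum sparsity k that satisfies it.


1/mu = 40.
1 + 1/mu = 41.
(1 + 1/mu)/2 = 20.5 is not an integer, so k_max = floor(20.5) = 20.

20


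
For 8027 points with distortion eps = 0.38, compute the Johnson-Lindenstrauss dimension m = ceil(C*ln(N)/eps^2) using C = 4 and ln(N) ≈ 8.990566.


ln(8027) ≈ 8.990566.
eps^2 = 0.38^2 = 0.1444.
C*ln(N)/eps^2 ≈ 4*8.990566/0.1444 ≈ 249.0461.
m = ceil(249.0461) = 250.

250


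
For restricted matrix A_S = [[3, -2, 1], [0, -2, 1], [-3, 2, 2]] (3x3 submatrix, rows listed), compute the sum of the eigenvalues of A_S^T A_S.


Sum of eigenvalues of A_S^T A_S = trace(A_S^T A_S) = sum of squared column norms of A_S.
A_S^T A_S diagonal: [18, 12, 6].
trace = 18 + 12 + 6 = 36.

36


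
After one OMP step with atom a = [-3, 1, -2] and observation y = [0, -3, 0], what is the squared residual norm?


a^T a = 14.
a^T y = -3.
coeff = -3/14 = -3/14.
||r||^2 = 117/14.

117/14


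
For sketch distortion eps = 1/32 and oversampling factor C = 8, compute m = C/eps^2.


1/eps = 32.
(1/eps)^2 = 1024.
m = 8*1024 = 8192.

8192


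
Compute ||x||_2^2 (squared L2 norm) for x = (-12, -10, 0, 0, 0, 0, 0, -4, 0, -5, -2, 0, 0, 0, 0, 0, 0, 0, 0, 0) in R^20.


Non-zero entries: [(0, -12), (1, -10), (7, -4), (9, -5), (10, -2)]
Squares: [144, 100, 16, 25, 4]
||x||_2^2 = sum = 289.

289


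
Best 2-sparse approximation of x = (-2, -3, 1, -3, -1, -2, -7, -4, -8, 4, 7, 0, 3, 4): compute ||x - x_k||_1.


Sorted |x_i| descending: [8, 7, 7, 4, 4, 4, 3, 3, 3, 2, 2, 1, 1, 0]
Keep top 2: [8, 7]
Tail entries: [7, 4, 4, 4, 3, 3, 3, 2, 2, 1, 1, 0]
L1 error = sum of tail = 34.

34


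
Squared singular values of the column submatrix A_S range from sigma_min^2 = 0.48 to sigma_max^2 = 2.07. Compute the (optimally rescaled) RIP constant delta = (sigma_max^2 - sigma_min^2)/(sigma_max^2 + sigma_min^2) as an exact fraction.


lambda_max - lambda_min = 2.07 - 0.48 = 1.59.
lambda_max + lambda_min = 2.07 + 0.48 = 2.55.
delta = 1.59/2.55 = 159/255 = 53/85.

53/85


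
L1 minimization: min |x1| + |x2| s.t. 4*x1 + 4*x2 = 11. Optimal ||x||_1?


Axis intercepts:
  x1 = 11/4, x2 = 0: L1 = 11/4
  x1 = 0, x2 = 11/4: L1 = 11/4
x* = (11/4, 0)
||x*||_1 = 11/4.

11/4


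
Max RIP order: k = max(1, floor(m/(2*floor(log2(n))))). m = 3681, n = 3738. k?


floor(log2(3738)) = 11.
2*11 = 22.
m/(2*floor(log2(n))) = 3681/22 ≈ 167.3182.
floor = 167.
k = max(1, 167) = 167.

167


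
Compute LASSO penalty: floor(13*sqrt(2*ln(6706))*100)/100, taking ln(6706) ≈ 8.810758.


ln(6706) ≈ 8.810758.
2*ln(n) ≈ 17.621516.
sqrt(2*ln(n)) ≈ sqrt(17.621516) ≈ 4.197799.
lambda ≈ 13*4.197799 = 54.571387.
floor(lambda*100)/100 = 54.57.

54.57


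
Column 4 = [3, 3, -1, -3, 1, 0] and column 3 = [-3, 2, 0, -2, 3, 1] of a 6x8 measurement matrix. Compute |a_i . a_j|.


Inner product: 3*-3 + 3*2 + -1*0 + -3*-2 + 1*3 + 0*1
Products: [-9, 6, 0, 6, 3, 0]
Sum = 6.
|dot| = 6.

6


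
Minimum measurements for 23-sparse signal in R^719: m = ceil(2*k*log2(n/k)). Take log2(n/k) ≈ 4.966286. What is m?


log2(n/k) = log2(719/23) ≈ 4.966286.
2*k*log2(n/k) ≈ 2*23*4.966286 = 228.449156.
m = ceil(228.449156) = 229.

229


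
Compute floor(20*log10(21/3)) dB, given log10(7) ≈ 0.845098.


||x||/||e|| = 21/3 = 7.
log10(7) ≈ 0.845098.
20*log10(||x||/||e||) ≈ 20*0.845098 = 16.90196.
floor(16.90196) = 16.

16


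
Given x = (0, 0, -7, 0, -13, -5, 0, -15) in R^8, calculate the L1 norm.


Non-zero entries: [(2, -7), (4, -13), (5, -5), (7, -15)]
Absolute values: [7, 13, 5, 15]
||x||_1 = sum = 40.

40


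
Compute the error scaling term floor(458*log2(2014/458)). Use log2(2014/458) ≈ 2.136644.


log2(n/k) = log2(2014/458) ≈ 2.136644.
k*log2(n/k) ≈ 458*2.136644 = 978.582952.
floor(978.582952) = 978.

978


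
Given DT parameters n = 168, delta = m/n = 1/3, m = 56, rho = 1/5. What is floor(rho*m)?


m = 1/3*168 = 56.
rho = 1/5.
rho*m = 1/5*56 = 11.2.
k = floor(11.2) = 11.

11


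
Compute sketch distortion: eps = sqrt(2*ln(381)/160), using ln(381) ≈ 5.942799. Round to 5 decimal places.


ln(381) ≈ 5.942799.
2*ln(N)/m ≈ 2*5.942799/160 ≈ 0.07428499.
eps = sqrt(0.07428499) ≈ 0.2725527 ≈ 0.27255.

0.27255


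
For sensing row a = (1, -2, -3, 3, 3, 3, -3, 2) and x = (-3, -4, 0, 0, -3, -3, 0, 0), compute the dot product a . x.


Non-zero terms: ['1*-3', '-2*-4', '3*-3', '3*-3']
Products: [-3, 8, -9, -9]
y = sum = -13.

-13


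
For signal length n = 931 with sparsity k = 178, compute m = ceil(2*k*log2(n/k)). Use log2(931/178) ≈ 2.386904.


log2(n/k) = log2(931/178) ≈ 2.386904.
2*k*log2(n/k) ≈ 2*178*2.386904 = 849.737824.
m = ceil(849.737824) = 850.

850


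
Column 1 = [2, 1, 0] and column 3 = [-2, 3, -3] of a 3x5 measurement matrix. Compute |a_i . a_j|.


Inner product: 2*-2 + 1*3 + 0*-3
Products: [-4, 3, 0]
Sum = -1.
|dot| = 1.

1


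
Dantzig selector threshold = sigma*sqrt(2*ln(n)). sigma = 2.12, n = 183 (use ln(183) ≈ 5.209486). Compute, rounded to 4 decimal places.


ln(183) ≈ 5.209486.
2*ln(n) ≈ 10.418972.
sqrt(2*ln(n)) ≈ sqrt(10.418972) ≈ 3.227843.
threshold ≈ 2.12*3.227843 = 6.84302716 ≈ 6.8430.

6.8430


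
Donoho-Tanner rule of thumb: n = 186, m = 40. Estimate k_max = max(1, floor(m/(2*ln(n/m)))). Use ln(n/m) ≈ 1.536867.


n/m = 186/40 = 93/20.
ln(n/m) ≈ 1.536867.
2*ln(n/m) ≈ 3.073734.
m/(2*ln(n/m)) ≈ 40/3.073734 ≈ 13.0135.
floor = 13.
k_max = max(1, 13) = 13.

13


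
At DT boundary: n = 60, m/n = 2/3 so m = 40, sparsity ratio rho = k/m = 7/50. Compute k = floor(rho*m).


m = 2/3*60 = 40.
rho = 7/50.
rho*m = 7/50*40 = 5.6.
k = floor(5.6) = 5.

5


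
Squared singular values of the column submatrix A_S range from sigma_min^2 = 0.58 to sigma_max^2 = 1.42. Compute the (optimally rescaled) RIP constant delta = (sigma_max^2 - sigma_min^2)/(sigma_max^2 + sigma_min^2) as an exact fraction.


lambda_max - lambda_min = 1.42 - 0.58 = 0.84.
lambda_max + lambda_min = 1.42 + 0.58 = 2.00.
delta = 0.84/2.00 = 84/200 = 21/50.

21/50


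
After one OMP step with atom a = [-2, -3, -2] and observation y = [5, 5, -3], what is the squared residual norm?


a^T a = 17.
a^T y = -19.
coeff = -19/17 = -19/17.
||r||^2 = 642/17.

642/17


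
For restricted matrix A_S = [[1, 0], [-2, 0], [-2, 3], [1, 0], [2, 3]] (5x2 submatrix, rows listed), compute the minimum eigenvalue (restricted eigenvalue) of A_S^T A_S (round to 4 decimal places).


A_S^T A_S = [[14, 0], [0, 18]].
trace = 32.
det = 252.
disc = trace^2 - 4*det = 1024 - 4*252 = 16.
sqrt(16) = 4.
lam_min = (32 - 4)/2 = 14 = 14.0000.

14.0000


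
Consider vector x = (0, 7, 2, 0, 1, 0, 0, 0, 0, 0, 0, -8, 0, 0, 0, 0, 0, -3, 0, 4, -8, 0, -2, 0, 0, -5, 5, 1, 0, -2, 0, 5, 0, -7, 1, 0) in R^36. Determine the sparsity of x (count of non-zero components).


Non-zero positions: [1, 2, 4, 11, 17, 19, 20, 22, 25, 26, 27, 29, 31, 33, 34].
Sparsity = 15.

15


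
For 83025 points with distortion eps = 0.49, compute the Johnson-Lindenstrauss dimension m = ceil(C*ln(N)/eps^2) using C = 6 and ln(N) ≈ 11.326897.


ln(83025) ≈ 11.326897.
eps^2 = 0.49^2 = 0.2401.
C*ln(N)/eps^2 ≈ 6*11.326897/0.2401 ≈ 283.0545.
m = ceil(283.0545) = 284.

284


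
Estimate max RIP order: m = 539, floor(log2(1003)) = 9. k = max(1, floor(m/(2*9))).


floor(log2(1003)) = 9.
2*9 = 18.
m/(2*floor(log2(n))) = 539/18 ≈ 29.9444.
floor = 29.
k = max(1, 29) = 29.

29


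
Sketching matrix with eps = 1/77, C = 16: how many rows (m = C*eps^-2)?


1/eps = 77.
(1/eps)^2 = 5929.
m = 16*5929 = 94864.

94864


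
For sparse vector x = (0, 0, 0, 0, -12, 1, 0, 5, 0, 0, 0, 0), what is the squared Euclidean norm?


Non-zero entries: [(4, -12), (5, 1), (7, 5)]
Squares: [144, 1, 25]
||x||_2^2 = sum = 170.

170


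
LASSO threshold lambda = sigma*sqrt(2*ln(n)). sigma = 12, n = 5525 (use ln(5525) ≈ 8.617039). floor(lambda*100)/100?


ln(5525) ≈ 8.617039.
2*ln(n) ≈ 17.234078.
sqrt(2*ln(n)) ≈ sqrt(17.234078) ≈ 4.151395.
lambda ≈ 12*4.151395 = 49.81674.
floor(lambda*100)/100 = 49.81.

49.81


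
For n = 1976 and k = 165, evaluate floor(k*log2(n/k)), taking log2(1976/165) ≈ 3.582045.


log2(n/k) = log2(1976/165) ≈ 3.582045.
k*log2(n/k) ≈ 165*3.582045 = 591.037425.
floor(591.037425) = 591.

591


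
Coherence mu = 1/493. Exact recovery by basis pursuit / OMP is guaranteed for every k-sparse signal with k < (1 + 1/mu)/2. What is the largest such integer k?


1/mu = 493.
1 + 1/mu = 494.
(1 + 1/mu)/2 = 247 is an integer and the inequality is strict, so k_max = 247 - 1 = 246.

246


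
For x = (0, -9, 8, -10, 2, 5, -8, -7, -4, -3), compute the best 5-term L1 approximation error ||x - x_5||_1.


Sorted |x_i| descending: [10, 9, 8, 8, 7, 5, 4, 3, 2, 0]
Keep top 5: [10, 9, 8, 8, 7]
Tail entries: [5, 4, 3, 2, 0]
L1 error = sum of tail = 14.

14


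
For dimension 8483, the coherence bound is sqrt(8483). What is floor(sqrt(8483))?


92^2 = 8464 <= 8483 < 8649 = 93^2, so 92 <= sqrt(8483) < 93.
floor(sqrt(8483)) = 92.

92


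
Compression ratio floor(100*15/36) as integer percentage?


100*m/n = 100*15/36 ≈ 41.6667.
floor = 41.

41


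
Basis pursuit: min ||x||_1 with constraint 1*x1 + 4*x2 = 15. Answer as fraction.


Axis intercepts:
  x1 = 15, x2 = 0: L1 = 15
  x1 = 0, x2 = 15/4: L1 = 15/4
x* = (0, 15/4)
||x*||_1 = 15/4.

15/4


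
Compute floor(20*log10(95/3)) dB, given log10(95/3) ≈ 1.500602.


||x||/||e|| = 95/3.
log10(95/3) ≈ 1.500602.
20*log10(||x||/||e||) ≈ 20*1.500602 = 30.01204.
floor(30.01204) = 30.

30


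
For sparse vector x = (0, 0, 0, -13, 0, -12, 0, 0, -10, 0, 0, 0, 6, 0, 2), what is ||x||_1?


Non-zero entries: [(3, -13), (5, -12), (8, -10), (12, 6), (14, 2)]
Absolute values: [13, 12, 10, 6, 2]
||x||_1 = sum = 43.

43


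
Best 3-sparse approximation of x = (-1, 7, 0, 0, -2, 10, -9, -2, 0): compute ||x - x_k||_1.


Sorted |x_i| descending: [10, 9, 7, 2, 2, 1, 0, 0, 0]
Keep top 3: [10, 9, 7]
Tail entries: [2, 2, 1, 0, 0, 0]
L1 error = sum of tail = 5.

5


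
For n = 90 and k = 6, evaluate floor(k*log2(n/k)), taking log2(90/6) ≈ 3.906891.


log2(n/k) = log2(90/6) ≈ 3.906891.
k*log2(n/k) ≈ 6*3.906891 = 23.441346.
floor(23.441346) = 23.

23


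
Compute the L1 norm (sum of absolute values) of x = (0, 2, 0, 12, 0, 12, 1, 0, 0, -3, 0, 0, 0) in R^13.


Non-zero entries: [(1, 2), (3, 12), (5, 12), (6, 1), (9, -3)]
Absolute values: [2, 12, 12, 1, 3]
||x||_1 = sum = 30.

30


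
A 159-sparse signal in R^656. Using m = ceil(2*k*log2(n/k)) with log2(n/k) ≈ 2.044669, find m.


log2(n/k) = log2(656/159) ≈ 2.044669.
2*k*log2(n/k) ≈ 2*159*2.044669 = 650.204742.
m = ceil(650.204742) = 651.

651


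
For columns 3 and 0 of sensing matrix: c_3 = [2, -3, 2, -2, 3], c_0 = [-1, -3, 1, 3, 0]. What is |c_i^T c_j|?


Inner product: 2*-1 + -3*-3 + 2*1 + -2*3 + 3*0
Products: [-2, 9, 2, -6, 0]
Sum = 3.
|dot| = 3.

3


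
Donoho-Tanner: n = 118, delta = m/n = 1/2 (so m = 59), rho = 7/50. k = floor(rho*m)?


m = 1/2*118 = 59.
rho = 7/50.
rho*m = 7/50*59 = 8.26.
k = floor(8.26) = 8.

8


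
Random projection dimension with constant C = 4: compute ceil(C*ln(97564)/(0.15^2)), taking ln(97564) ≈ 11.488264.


ln(97564) ≈ 11.488264.
eps^2 = 0.15^2 = 0.0225.
C*ln(N)/eps^2 ≈ 4*11.488264/0.0225 ≈ 2042.358.
m = ceil(2042.358) = 2043.

2043


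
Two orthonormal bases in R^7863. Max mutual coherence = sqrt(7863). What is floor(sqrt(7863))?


88^2 = 7744 <= 7863 < 7921 = 89^2, so 88 <= sqrt(7863) < 89.
floor(sqrt(7863)) = 88.

88


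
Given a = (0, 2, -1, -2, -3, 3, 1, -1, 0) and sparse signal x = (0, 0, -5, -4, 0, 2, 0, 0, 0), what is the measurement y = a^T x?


Non-zero terms: ['-1*-5', '-2*-4', '3*2']
Products: [5, 8, 6]
y = sum = 19.

19


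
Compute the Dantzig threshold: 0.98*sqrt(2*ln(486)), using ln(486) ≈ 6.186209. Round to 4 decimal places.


ln(486) ≈ 6.186209.
2*ln(n) ≈ 12.372418.
sqrt(2*ln(n)) ≈ sqrt(12.372418) ≈ 3.517445.
threshold ≈ 0.98*3.517445 = 3.4470961 ≈ 3.4471.

3.4471


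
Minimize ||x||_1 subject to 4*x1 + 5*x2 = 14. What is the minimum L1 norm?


Axis intercepts:
  x1 = 7/2, x2 = 0: L1 = 7/2
  x1 = 0, x2 = 14/5: L1 = 14/5
x* = (0, 14/5)
||x*||_1 = 14/5.

14/5


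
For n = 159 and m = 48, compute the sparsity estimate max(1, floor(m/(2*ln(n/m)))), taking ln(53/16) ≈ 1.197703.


n/m = 159/48 = 53/16.
ln(n/m) ≈ 1.197703.
2*ln(n/m) ≈ 2.395406.
m/(2*ln(n/m)) ≈ 48/2.395406 ≈ 20.0384.
floor = 20.
k_max = max(1, 20) = 20.

20


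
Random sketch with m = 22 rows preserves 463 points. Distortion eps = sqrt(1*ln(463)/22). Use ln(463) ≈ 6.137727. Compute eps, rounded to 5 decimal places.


ln(463) ≈ 6.137727.
1*ln(N)/m ≈ 1*6.137727/22 ≈ 0.27898759.
eps = sqrt(0.27898759) ≈ 0.5281928 ≈ 0.52819.

0.52819


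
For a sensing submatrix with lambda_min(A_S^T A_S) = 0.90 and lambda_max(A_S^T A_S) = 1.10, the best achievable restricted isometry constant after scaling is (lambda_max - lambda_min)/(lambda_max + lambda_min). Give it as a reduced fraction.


lambda_max - lambda_min = 1.10 - 0.90 = 0.20.
lambda_max + lambda_min = 1.10 + 0.90 = 2.00.
delta = 0.20/2.00 = 20/200 = 1/10.

1/10
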